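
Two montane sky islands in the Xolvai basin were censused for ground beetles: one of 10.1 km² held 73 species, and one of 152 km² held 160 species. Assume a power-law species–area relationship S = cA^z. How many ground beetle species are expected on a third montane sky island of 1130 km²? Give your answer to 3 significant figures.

z = ln(160/73) / ln(152/10.1) = 0.7847 / 2.7113 = 0.2894
c = 73 / 10.1^0.2894 = 73 / 1.953 = 37.38
S₃ = 37.38 × 1130^0.2894 = 37.38 × 7.649 ≈ 285.9

286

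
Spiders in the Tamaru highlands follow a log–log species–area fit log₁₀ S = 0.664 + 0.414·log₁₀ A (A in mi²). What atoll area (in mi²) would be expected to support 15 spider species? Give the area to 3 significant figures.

15 = 4.613 × A^0.414  ⇒  A^0.414 = 15/4.613 = 3.252
ln A = ln(3.252) / 0.414 = 1.1791 / 0.414 = 2.8481
A = e^2.8481 ≈ 17.26 mi²

17.3 mi²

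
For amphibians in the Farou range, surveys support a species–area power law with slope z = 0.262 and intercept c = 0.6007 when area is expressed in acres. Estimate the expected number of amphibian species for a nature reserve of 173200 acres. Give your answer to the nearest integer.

14 species

S = 0.6007 × 173200^0.262
ln S = ln 0.6007 + 0.262 × ln 173200 = -0.5097 + 0.262 × 12.0622 = 2.6506
S = e^2.6506 ≈ 14.16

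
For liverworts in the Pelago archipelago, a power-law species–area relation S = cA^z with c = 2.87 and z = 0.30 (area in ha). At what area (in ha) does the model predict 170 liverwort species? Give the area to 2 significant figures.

810000 ha

170 = 2.87 × A^0.3  ⇒  A^0.3 = 170/2.87 = 59.23
ln A = ln(59.23) / 0.3 = 4.0815 / 0.3 = 13.6050
A = e^13.6050 ≈ 810134 ha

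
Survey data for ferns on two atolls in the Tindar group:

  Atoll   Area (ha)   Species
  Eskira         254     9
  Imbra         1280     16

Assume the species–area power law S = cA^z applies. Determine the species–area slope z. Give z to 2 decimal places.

Taking logs: ln S = ln c + z ln A, so z = (ln S₂ − ln S₁)/(ln A₂ − ln A₁).
z = ln(16/9) / ln(1280/254) = ln(1.778) / ln(5.039) = 0.5754 / 1.6173 = 0.3558

0.36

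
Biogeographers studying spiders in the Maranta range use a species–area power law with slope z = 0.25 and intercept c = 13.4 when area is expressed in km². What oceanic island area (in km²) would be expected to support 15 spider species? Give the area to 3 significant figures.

1.57 km²

15 = 13.4 × A^0.25  ⇒  A^0.25 = 15/13.4 = 1.119
ln A = ln(1.119) / 0.25 = 0.1128 / 0.25 = 0.4512
A = e^0.4512 ≈ 1.57 km²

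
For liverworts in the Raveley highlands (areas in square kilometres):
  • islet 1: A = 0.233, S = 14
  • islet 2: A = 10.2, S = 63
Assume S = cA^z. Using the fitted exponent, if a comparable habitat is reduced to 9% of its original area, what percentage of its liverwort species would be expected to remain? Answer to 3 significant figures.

38.4%

z = ln(63/14) / ln(10.2/0.233) = 1.5041 / 3.7791 = 0.3980
S_new/S_old = (A_new/A_old)^z = 0.09^0.3980 = exp(0.3980 × -2.4079) = 0.3835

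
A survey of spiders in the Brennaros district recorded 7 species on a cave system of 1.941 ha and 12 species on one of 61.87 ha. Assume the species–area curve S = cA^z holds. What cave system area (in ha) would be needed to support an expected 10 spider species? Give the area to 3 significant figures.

z = ln(12/7) / ln(61.87/1.941) = 0.5390 / 3.4618 = 0.1557
c = 7 / 1.941^0.1557 = 7 / 1.109 = 6.313
A = (10/6.313)^(1/0.1557) ⇒ ln A = ln(1.584)/0.1557 = 2.9540
A = e^2.9540 ≈ 19.18 ha

19.2 ha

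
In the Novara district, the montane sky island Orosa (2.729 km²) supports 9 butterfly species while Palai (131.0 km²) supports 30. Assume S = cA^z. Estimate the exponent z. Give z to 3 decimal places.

0.311

Taking logs: ln S = ln c + z ln A, so z = (ln S₂ − ln S₁)/(ln A₂ − ln A₁).
z = ln(30/9) / ln(131/2.729) = ln(3.333) / ln(48) = 1.2040 / 3.8713 = 0.3110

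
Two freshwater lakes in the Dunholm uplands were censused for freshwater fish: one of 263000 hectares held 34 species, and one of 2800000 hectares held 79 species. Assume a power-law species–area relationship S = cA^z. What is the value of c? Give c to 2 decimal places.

z = ln(S₂/S₁) / ln(A₂/A₁) = ln(79/34) / ln(2800000/263000) = 0.8431 / 2.3652 = 0.3565
c = S₁ / A₁^z = 34 / 263000^0.3565 = 34 / 85.5 = 0.3977

0.40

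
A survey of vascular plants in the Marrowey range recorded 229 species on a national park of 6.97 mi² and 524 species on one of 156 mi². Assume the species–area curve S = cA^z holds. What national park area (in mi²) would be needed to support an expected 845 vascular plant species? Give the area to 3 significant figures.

938 mi²

z = ln(524/229) / ln(156/6.97) = 0.8278 / 3.1082 = 0.2663
c = 229 / 6.97^0.2663 = 229 / 1.677 = 136.5
A = (845/136.5)^(1/0.2663) ⇒ ln A = ln(6.189)/0.2663 = 6.8441
A = e^6.8441 ≈ 938.4 mi²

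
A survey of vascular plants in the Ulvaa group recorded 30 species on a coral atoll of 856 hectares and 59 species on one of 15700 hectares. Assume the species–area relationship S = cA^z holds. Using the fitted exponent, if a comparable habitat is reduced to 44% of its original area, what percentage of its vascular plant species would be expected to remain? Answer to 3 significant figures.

82.6%

z = ln(59/30) / ln(15700/856) = 0.6763 / 2.9091 = 0.2325
S_new/S_old = (A_new/A_old)^z = 0.44^0.2325 = exp(0.2325 × -0.8210) = 0.8262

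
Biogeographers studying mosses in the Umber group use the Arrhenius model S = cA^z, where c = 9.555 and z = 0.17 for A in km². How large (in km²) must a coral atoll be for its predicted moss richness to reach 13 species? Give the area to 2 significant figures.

13 = 9.555 × A^0.17  ⇒  A^0.17 = 13/9.555 = 1.361
ln A = ln(1.361) / 0.17 = 0.3079 / 0.17 = 1.8111
A = e^1.8111 ≈ 6.117 km²

6.1 km²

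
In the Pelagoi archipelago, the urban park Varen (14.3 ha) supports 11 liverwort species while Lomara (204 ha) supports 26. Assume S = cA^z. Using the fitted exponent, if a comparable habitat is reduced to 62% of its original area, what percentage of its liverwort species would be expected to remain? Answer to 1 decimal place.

z = ln(26/11) / ln(204/14.3) = 0.8602 / 2.6579 = 0.3236
S_new/S_old = (A_new/A_old)^z = 0.62^0.3236 = exp(0.3236 × -0.4780) = 0.8567

85.7%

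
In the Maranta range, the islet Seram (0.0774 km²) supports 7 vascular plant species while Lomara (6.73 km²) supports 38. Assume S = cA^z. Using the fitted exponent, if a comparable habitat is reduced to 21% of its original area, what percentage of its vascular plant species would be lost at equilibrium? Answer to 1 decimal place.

z = ln(38/7) / ln(6.73/0.0774) = 1.6917 / 4.4653 = 0.3788
S_new/S_old = (A_new/A_old)^z = 0.21^0.3788 = exp(0.3788 × -1.5606) = 0.5536
Fraction lost = 1 − 0.5536 = 0.4464

44.6%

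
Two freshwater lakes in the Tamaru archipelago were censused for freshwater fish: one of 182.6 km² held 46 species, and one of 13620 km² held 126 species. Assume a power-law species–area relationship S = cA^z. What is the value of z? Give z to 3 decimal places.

Taking logs: ln S = ln c + z ln A, so z = (ln S₂ − ln S₁)/(ln A₂ − ln A₁).
z = ln(126/46) / ln(13620/182.6) = ln(2.739) / ln(74.59) = 1.0076 / 4.3120 = 0.2337

0.234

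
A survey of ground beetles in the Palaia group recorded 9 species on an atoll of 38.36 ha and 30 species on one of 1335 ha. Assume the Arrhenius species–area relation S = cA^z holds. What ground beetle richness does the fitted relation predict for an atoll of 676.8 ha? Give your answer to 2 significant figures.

24

z = ln(30/9) / ln(1335/38.36) = 1.2040 / 3.5497 = 0.3392
c = 9 / 38.36^0.3392 = 9 / 3.445 = 2.612
S₃ = 2.612 × 676.8^0.3392 = 2.612 × 9.121 ≈ 23.83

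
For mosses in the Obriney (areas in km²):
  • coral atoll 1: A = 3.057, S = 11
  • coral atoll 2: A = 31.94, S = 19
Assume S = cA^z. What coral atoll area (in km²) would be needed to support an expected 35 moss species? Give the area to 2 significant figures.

440 km²

z = ln(19/11) / ln(31.94/3.057) = 0.5465 / 2.3464 = 0.2329
c = 11 / 3.057^0.2329 = 11 / 1.297 = 8.479
A = (35/8.479)^(1/0.2329) ⇒ ln A = ln(4.128)/0.2329 = 6.0866
A = e^6.0866 ≈ 439.9 km²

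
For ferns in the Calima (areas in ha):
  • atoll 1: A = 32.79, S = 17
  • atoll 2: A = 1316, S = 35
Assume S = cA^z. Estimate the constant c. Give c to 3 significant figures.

z = ln(S₂/S₁) / ln(A₂/A₁) = ln(35/17) / ln(1316/32.79) = 0.7221 / 3.6922 = 0.1956
c = S₁ / A₁^z = 17 / 32.79^0.1956 = 17 / 1.979 = 8.59

8.59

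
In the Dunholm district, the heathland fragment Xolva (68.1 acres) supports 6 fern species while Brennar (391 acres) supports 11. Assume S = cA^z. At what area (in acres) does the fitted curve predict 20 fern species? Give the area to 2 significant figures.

2200 acres

z = ln(11/6) / ln(391/68.1) = 0.6061 / 1.7477 = 0.3468
c = 6 / 68.1^0.3468 = 6 / 4.323 = 1.388
A = (20/1.388)^(1/0.3468) ⇒ ln A = ln(14.41)/0.3468 = 7.6925
A = e^7.6925 ≈ 2192 acres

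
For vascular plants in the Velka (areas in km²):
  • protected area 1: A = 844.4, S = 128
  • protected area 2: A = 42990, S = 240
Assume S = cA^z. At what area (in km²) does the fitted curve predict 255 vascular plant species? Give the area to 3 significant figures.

62800 km²

z = ln(240/128) / ln(42990/844.4) = 0.6286 / 3.9301 = 0.1599
c = 128 / 844.4^0.1599 = 128 / 2.938 = 43.56
A = (255/43.56)^(1/0.1599) ⇒ ln A = ln(5.854)/0.1599 = 11.0478
A = e^11.0478 ≈ 62803 km²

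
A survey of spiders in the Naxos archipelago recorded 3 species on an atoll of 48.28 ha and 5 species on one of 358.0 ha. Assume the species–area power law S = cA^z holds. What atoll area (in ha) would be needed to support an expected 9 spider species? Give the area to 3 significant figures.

z = ln(5/3) / ln(358/48.28) = 0.5108 / 2.0035 = 0.2550
c = 3 / 48.28^0.2550 = 3 / 2.687 = 1.116
A = (9/1.116)^(1/0.2550) ⇒ ln A = ln(8.062)/0.2550 = 8.1859
A = e^8.1859 ≈ 3590 ha

3590 ha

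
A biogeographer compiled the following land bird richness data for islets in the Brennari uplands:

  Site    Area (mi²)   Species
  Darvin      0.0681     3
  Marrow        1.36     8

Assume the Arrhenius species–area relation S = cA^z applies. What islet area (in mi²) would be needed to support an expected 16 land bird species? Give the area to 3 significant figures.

z = ln(8/3) / ln(1.36/0.0681) = 0.9808 / 2.9943 = 0.3276
c = 3 / 0.0681^0.3276 = 3 / 0.4147 = 7.233
A = (16/7.233)^(1/0.3276) ⇒ ln A = ln(2.212)/0.3276 = 2.4235
A = e^2.4235 ≈ 11.29 mi²

11.3 mi²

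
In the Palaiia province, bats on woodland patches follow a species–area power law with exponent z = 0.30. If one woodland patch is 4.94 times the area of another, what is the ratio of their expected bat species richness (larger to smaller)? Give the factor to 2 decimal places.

S₂/S₁ = (A₂/A₁)^z = 4.94^0.3
ln(S₂/S₁) = 0.3 × ln 4.94 = 0.3 × 1.5974 = 0.4792
S₂/S₁ = e^0.4792 ≈ 1.615

1.61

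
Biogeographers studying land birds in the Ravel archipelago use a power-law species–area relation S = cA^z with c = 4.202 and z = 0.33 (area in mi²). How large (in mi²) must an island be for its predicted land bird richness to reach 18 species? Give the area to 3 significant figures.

18 = 4.202 × A^0.33  ⇒  A^0.33 = 18/4.202 = 4.284
ln A = ln(4.284) / 0.33 = 1.4548 / 0.33 = 4.4085
A = e^4.4085 ≈ 82.15 mi²

82.1 mi²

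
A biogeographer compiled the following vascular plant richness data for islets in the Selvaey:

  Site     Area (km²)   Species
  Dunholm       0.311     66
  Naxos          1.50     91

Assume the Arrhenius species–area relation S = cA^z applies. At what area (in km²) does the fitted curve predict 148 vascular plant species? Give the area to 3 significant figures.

z = ln(91/66) / ln(1.5/0.311) = 0.3212 / 1.5734 = 0.2041
c = 66 / 0.311^0.2041 = 66 / 0.7879 = 83.77
A = (148/83.77)^(1/0.2041) ⇒ ln A = ln(1.767)/0.2041 = 2.7879
A = e^2.7879 ≈ 16.25 km²

16.2 km²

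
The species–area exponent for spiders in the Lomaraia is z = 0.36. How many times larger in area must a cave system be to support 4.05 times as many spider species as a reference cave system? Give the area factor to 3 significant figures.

48.7

(A₂/A₁)^0.36 = 4.05, so A₂/A₁ = 4.05^(1/0.36) = 4.05^2.778
ln(A₂/A₁) = ln 4.05 / 0.36 = 1.3987 / 0.36 = 3.8853
A₂/A₁ = e^3.8853 ≈ 48.68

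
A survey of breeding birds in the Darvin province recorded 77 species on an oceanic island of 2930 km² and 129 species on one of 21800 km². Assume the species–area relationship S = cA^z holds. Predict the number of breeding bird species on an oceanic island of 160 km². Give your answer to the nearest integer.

z = ln(129/77) / ln(21800/2930) = 0.5160 / 2.0069 = 0.2571
c = 77 / 2930^0.2571 = 77 / 7.787 = 9.888
S₃ = 9.888 × 160^0.2571 = 9.888 × 3.687 ≈ 36.46

36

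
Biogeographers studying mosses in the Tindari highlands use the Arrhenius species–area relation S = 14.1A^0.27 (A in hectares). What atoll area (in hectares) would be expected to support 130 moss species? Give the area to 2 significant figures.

130 = 14.1 × A^0.27  ⇒  A^0.27 = 130/14.1 = 9.22
ln A = ln(9.22) / 0.27 = 2.2214 / 0.27 = 8.2273
A = e^8.2273 ≈ 3742 hectares

3700 hectares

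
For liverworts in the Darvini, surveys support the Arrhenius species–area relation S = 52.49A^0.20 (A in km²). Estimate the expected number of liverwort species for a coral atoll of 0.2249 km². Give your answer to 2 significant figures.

S = 52.49 × 0.2249^0.2
ln S = ln 52.49 + 0.2 × ln 0.2249 = 3.9606 + 0.2 × -1.4921 = 3.6622
S = e^3.6622 ≈ 38.95

39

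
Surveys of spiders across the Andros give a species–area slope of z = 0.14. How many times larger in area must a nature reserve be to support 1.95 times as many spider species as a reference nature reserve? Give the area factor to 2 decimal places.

(A₂/A₁)^0.14 = 1.95, so A₂/A₁ = 1.95^(1/0.14) = 1.95^7.143
ln(A₂/A₁) = ln 1.95 / 0.14 = 0.6678 / 0.14 = 4.7702
A₂/A₁ = e^4.7702 ≈ 117.9

117.94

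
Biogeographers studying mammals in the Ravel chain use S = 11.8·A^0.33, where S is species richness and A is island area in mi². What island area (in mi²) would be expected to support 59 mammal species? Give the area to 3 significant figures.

59 = 11.8 × A^0.33  ⇒  A^0.33 = 59/11.8 = 5
ln A = ln(5) / 0.33 = 1.6094 / 0.33 = 4.8771
A = e^4.8771 ≈ 131.2 mi²

131 mi²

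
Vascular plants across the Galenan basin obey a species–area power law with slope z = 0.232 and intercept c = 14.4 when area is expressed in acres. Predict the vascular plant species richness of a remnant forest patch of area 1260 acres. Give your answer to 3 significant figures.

75.4

S = 14.4 × 1260^0.232 = 14.4 × 5.239 ≈ 75.45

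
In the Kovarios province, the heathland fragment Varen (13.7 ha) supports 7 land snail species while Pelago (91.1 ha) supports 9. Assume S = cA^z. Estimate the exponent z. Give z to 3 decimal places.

0.133

Taking logs: ln S = ln c + z ln A, so z = (ln S₂ − ln S₁)/(ln A₂ − ln A₁).
z = ln(9/7) / ln(91.1/13.7) = ln(1.286) / ln(6.65) = 0.2513 / 1.8946 = 0.1327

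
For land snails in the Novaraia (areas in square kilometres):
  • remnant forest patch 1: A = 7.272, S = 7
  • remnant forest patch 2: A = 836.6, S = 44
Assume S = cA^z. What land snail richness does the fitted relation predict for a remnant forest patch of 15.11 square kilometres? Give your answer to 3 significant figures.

z = ln(44/7) / ln(836.6/7.272) = 1.8383 / 4.7453 = 0.3874
c = 7 / 7.272^0.3874 = 7 / 2.157 = 3.246
S₃ = 3.246 × 15.11^0.3874 = 3.246 × 2.863 ≈ 9.293

9.29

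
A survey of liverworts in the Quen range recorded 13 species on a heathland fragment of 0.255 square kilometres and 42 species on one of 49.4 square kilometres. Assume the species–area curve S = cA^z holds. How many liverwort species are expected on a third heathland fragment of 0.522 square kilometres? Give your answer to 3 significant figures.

z = ln(42/13) / ln(49.4/0.255) = 1.1727 / 5.2664 = 0.2227
c = 13 / 0.255^0.2227 = 13 / 0.7376 = 17.62
S₃ = 17.62 × 0.522^0.2227 = 17.62 × 0.8652 ≈ 15.25

15.2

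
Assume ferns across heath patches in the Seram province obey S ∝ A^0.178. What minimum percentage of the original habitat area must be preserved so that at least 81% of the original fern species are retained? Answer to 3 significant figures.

Need (A_new/A_old)^0.178 = 0.81, so A_new/A_old = 0.81^(1/0.178) = 0.81^5.618
ln(A_new/A_old) = ln 0.81 / 0.178 = -0.2107 / 0.178 = -1.1838
A_new/A_old = e^-1.1838 ≈ 0.3061

30.6%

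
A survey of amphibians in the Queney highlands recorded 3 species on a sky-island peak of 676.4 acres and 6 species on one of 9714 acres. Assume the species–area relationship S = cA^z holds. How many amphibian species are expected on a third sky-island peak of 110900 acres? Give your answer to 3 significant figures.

z = ln(6/3) / ln(9714/676.4) = 0.6931 / 2.6645 = 0.2601
c = 3 / 676.4^0.2601 = 3 / 5.448 = 0.5507
S₃ = 0.5507 × 110900^0.2601 = 0.5507 × 20.53 ≈ 11.3

11.3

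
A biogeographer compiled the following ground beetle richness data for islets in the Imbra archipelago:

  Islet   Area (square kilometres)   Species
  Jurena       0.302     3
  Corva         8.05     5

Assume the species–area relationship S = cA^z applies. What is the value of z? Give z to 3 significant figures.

0.156

Taking logs: ln S = ln c + z ln A, so z = (ln S₂ − ln S₁)/(ln A₂ − ln A₁).
z = ln(5/3) / ln(8.05/0.302) = ln(1.667) / ln(26.66) = 0.5108 / 3.2830 = 0.1556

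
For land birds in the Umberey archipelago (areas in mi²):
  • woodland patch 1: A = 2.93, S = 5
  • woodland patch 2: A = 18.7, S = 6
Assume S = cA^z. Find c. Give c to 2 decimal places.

z = ln(S₂/S₁) / ln(A₂/A₁) = ln(6/5) / ln(18.7/2.93) = 0.1823 / 1.8535 = 0.0984
c = S₁ / A₁^z = 5 / 2.93^0.0984 = 5 / 1.112 = 4.498

4.50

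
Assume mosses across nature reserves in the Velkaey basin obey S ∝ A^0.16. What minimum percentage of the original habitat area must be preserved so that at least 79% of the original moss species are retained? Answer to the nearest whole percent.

23%

Need (A_new/A_old)^0.16 = 0.79, so A_new/A_old = 0.79^(1/0.16) = 0.79^6.25
ln(A_new/A_old) = ln 0.79 / 0.16 = -0.2357 / 0.16 = -1.4733
A_new/A_old = e^-1.4733 ≈ 0.2292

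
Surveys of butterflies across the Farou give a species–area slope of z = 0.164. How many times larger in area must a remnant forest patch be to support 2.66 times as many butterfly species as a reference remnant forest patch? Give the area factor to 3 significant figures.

(A₂/A₁)^0.164 = 2.66, so A₂/A₁ = 2.66^(1/0.164) = 2.66^6.098
ln(A₂/A₁) = ln 2.66 / 0.164 = 0.9783 / 0.164 = 5.9654
A₂/A₁ = e^5.9654 ≈ 389.7

390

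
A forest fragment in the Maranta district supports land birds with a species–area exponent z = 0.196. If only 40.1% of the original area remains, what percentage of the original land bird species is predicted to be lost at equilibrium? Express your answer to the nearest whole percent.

S_new/S_old = (A_new/A_old)^z = 0.401^0.196
= exp(0.196 × ln 0.401) = exp(0.196 × -0.9138) = exp(-0.1791) ≈ 0.836
Fraction lost = 1 − 0.836 = 0.164

16%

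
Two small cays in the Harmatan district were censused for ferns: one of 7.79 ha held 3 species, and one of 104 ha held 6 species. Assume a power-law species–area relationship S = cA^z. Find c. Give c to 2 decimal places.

z = ln(S₂/S₁) / ln(A₂/A₁) = ln(6/3) / ln(104/7.79) = 0.6931 / 2.5916 = 0.2675
c = S₁ / A₁^z = 3 / 7.79^0.2675 = 3 / 1.732 = 1.732

1.73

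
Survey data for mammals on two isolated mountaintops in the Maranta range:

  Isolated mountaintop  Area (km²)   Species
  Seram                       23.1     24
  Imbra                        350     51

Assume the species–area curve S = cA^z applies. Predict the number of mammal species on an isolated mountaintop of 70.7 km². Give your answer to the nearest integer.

33

z = ln(51/24) / ln(350/23.1) = 0.7538 / 2.7181 = 0.2773
c = 24 / 23.1^0.2773 = 24 / 2.389 = 10.05
S₃ = 10.05 × 70.7^0.2773 = 10.05 × 3.257 ≈ 32.73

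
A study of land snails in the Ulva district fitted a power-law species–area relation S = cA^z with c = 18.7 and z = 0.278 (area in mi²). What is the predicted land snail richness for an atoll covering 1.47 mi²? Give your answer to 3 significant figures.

20.8

S = 18.7 × 1.47^0.278
ln S = ln 18.7 + 0.278 × ln 1.47 = 2.9285 + 0.278 × 0.3853 = 3.0356
S = e^3.0356 ≈ 20.81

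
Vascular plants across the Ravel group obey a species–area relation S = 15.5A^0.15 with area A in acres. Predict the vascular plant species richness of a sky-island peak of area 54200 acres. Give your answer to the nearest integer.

S = 15.5 × 54200^0.15
ln S = ln 15.5 + 0.15 × ln 54200 = 2.7408 + 0.15 × 10.9004 = 4.3759
S = e^4.3759 ≈ 79.51

80 species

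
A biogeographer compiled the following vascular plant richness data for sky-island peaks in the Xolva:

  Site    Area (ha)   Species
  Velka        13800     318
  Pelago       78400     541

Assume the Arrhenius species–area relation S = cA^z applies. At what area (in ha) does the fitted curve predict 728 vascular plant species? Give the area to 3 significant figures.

207000 ha

z = ln(541/318) / ln(78400/13800) = 0.5314 / 1.7372 = 0.3059
c = 318 / 13800^0.3059 = 318 / 18.46 = 17.22
A = (728/17.22)^(1/0.3059) ⇒ ln A = ln(42.27)/0.3059 = 12.2401
A = e^12.2401 ≈ 206933 ha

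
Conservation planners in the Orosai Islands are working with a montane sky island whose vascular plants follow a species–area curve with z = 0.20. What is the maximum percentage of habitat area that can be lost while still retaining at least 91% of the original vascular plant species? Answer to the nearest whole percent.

Need (A_new/A_old)^0.2 = 0.91, so A_new/A_old = 0.91^(1/0.2) = 0.91^5
ln(A_new/A_old) = ln 0.91 / 0.2 = -0.0943 / 0.2 = -0.4716
A_new/A_old = e^-0.4716 ≈ 0.624
Fraction that can be lost = 1 − 0.624 = 0.376

38%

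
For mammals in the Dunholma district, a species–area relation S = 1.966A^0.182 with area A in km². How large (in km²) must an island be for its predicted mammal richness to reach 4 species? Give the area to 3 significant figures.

49.5 km²

4 = 1.966 × A^0.182  ⇒  A^0.182 = 4/1.966 = 2.035
ln A = ln(2.035) / 0.182 = 0.7103 / 0.182 = 3.9027
A = e^3.9027 ≈ 49.54 km²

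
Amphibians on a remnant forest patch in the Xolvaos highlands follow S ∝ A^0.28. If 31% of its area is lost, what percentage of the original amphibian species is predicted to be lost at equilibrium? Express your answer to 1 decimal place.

9.9%

S_new/S_old = (A_new/A_old)^z = 0.69^0.28
= exp(0.28 × ln 0.69) = exp(0.28 × -0.3711) = exp(-0.1039) ≈ 0.9013
Fraction lost = 1 − 0.9013 = 0.09868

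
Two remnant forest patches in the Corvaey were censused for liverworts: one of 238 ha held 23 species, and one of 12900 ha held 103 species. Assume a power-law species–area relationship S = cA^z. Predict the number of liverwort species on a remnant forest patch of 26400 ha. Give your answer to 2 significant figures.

130

z = ln(103/23) / ln(12900/238) = 1.4992 / 3.9927 = 0.3755
c = 23 / 238^0.3755 = 23 / 7.805 = 2.947
S₃ = 2.947 × 26400^0.3755 = 2.947 × 45.74 ≈ 134.8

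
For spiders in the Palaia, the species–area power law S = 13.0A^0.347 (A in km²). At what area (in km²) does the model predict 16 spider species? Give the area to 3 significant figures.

1.82 km²

16 = 13 × A^0.347  ⇒  A^0.347 = 16/13 = 1.231
ln A = ln(1.231) / 0.347 = 0.2076 / 0.347 = 0.5984
A = e^0.5984 ≈ 1.819 km²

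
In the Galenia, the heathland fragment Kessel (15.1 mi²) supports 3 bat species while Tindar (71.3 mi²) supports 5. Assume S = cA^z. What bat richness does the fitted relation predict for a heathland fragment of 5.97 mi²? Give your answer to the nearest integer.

z = ln(5/3) / ln(71.3/15.1) = 0.5108 / 1.5522 = 0.3291
c = 3 / 15.1^0.3291 = 3 / 2.443 = 1.228
S₃ = 1.228 × 5.97^0.3291 = 1.228 × 1.8 ≈ 2.211

2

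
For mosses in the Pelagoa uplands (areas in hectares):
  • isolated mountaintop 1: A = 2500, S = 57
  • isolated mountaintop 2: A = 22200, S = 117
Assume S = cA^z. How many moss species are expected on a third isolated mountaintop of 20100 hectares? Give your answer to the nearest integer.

113

z = ln(117/57) / ln(22200/2500) = 0.7191 / 2.1838 = 0.3293
c = 57 / 2500^0.3293 = 57 / 13.15 = 4.334
S₃ = 4.334 × 20100^0.3293 = 4.334 × 26.12 ≈ 113.2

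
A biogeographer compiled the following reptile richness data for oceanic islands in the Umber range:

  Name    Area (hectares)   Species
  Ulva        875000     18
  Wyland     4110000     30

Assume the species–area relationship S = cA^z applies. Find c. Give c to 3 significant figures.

0.196

z = ln(S₂/S₁) / ln(A₂/A₁) = ln(30/18) / ln(4110000/875000) = 0.5108 / 1.5470 = 0.3302
c = S₁ / A₁^z = 18 / 875000^0.3302 = 18 / 91.65 = 0.1964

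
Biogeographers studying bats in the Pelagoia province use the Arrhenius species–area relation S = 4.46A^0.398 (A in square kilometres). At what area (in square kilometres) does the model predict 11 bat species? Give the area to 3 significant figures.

9.66 square kilometres

11 = 4.46 × A^0.398  ⇒  A^0.398 = 11/4.46 = 2.466
ln A = ln(2.466) / 0.398 = 0.9027 / 0.398 = 2.2682
A = e^2.2682 ≈ 9.662 square kilometres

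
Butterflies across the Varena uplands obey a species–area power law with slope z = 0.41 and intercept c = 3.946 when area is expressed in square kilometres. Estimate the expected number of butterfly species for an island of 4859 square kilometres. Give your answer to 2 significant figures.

S = 3.946 × 4859^0.41 = 3.946 × 32.47 ≈ 128.1

130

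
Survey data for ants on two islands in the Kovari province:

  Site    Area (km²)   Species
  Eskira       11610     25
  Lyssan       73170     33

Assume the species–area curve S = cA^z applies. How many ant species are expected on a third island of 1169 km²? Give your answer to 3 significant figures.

z = ln(33/25) / ln(73170/11610) = 0.2776 / 1.8409 = 0.1508
c = 25 / 11610^0.1508 = 25 / 4.102 = 6.094
S₃ = 6.094 × 1169^0.1508 = 6.094 × 2.902 ≈ 17.68

17.7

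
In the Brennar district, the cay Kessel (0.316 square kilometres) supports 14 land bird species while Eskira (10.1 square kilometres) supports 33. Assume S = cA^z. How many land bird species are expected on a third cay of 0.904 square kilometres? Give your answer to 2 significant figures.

18

z = ln(33/14) / ln(10.1/0.316) = 0.8575 / 3.4645 = 0.2475
c = 14 / 0.316^0.2475 = 14 / 0.7519 = 18.62
S₃ = 18.62 × 0.904^0.2475 = 18.62 × 0.9753 ≈ 18.16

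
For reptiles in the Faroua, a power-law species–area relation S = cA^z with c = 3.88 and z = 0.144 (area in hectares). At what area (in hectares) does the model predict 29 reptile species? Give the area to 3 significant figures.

1170000 hectares

29 = 3.88 × A^0.144  ⇒  A^0.144 = 29/3.88 = 7.474
ln A = ln(7.474) / 0.144 = 2.0115 / 0.144 = 13.9685
A = e^13.9685 ≈ 1165286 hectares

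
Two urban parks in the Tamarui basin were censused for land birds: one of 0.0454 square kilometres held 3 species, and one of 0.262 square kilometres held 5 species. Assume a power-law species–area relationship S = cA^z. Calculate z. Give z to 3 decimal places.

Taking logs: ln S = ln c + z ln A, so z = (ln S₂ − ln S₁)/(ln A₂ − ln A₁).
z = ln(5/3) / ln(0.262/0.0454) = ln(1.667) / ln(5.771) = 0.5108 / 1.7528 = 0.2914

0.291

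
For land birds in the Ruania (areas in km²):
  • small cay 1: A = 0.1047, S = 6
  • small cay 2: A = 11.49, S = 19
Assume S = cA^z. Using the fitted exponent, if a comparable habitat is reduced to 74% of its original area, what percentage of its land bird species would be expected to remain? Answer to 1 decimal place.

z = ln(19/6) / ln(11.49/0.1047) = 1.1527 / 4.6981 = 0.2453
S_new/S_old = (A_new/A_old)^z = 0.74^0.2453 = exp(0.2453 × -0.3011) = 0.9288

92.9%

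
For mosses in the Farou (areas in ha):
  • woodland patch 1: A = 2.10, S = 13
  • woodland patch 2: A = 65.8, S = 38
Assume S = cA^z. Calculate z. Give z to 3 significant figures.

0.311

Taking logs: ln S = ln c + z ln A, so z = (ln S₂ − ln S₁)/(ln A₂ − ln A₁).
z = ln(38/13) / ln(65.8/2.1) = ln(2.923) / ln(31.33) = 1.0726 / 3.4447 = 0.3114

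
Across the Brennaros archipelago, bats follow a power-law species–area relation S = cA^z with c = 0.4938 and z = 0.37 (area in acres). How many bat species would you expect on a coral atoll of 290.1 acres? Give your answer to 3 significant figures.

4.02

S = 0.4938 × 290.1^0.37 = 0.4938 × 8.15 ≈ 4.024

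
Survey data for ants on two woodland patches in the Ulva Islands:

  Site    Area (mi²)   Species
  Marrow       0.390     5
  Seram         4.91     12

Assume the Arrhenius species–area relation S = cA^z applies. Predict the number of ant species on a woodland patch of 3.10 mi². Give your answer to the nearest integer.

z = ln(12/5) / ln(4.91/0.39) = 0.8755 / 2.5329 = 0.3456
c = 5 / 0.39^0.3456 = 5 / 0.7222 = 6.923
S₃ = 6.923 × 3.1^0.3456 = 6.923 × 1.479 ≈ 10.24

10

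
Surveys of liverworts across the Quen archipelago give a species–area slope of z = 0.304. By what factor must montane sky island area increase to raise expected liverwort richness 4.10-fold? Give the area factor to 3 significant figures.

(A₂/A₁)^0.304 = 4.1, so A₂/A₁ = 4.1^(1/0.304) = 4.1^3.289
ln(A₂/A₁) = ln 4.1 / 0.304 = 1.4110 / 0.304 = 4.6414
A₂/A₁ = e^4.6414 ≈ 103.7

104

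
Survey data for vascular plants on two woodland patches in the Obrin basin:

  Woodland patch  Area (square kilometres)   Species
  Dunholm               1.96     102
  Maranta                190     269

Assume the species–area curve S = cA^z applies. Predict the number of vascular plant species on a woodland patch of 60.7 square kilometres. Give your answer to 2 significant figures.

210

z = ln(269/102) / ln(190/1.96) = 0.9697 / 4.5741 = 0.2120
c = 102 / 1.96^0.2120 = 102 / 1.153 = 88.44
S₃ = 88.44 × 60.7^0.2120 = 88.44 × 2.388 ≈ 211.2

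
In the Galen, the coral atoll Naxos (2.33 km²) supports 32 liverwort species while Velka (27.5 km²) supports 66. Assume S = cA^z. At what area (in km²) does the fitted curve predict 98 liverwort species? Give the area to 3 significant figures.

z = ln(66/32) / ln(27.5/2.33) = 0.7239 / 2.4683 = 0.2933
c = 32 / 2.33^0.2933 = 32 / 1.282 = 24.97
A = (98/24.97)^(1/0.2933) ⇒ ln A = ln(3.925)/0.2933 = 4.6621
A = e^4.6621 ≈ 105.9 km²

106 km²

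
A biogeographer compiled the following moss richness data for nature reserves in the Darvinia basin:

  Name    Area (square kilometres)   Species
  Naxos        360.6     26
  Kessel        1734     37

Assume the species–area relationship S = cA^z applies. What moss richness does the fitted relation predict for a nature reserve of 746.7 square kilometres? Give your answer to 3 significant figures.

z = ln(37/26) / ln(1734/360.6) = 0.3528 / 1.5704 = 0.2247
c = 26 / 360.6^0.2247 = 26 / 3.754 = 6.926
S₃ = 6.926 × 746.7^0.2247 = 6.926 × 4.421 ≈ 30.62

30.6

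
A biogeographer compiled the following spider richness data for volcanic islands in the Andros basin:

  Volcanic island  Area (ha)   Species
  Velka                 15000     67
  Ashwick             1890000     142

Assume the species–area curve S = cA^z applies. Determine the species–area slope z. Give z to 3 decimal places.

Taking logs: ln S = ln c + z ln A, so z = (ln S₂ − ln S₁)/(ln A₂ − ln A₁).
z = ln(142/67) / ln(1890000/15000) = ln(2.119) / ln(126) = 0.7511 / 4.8363 = 0.1553

0.155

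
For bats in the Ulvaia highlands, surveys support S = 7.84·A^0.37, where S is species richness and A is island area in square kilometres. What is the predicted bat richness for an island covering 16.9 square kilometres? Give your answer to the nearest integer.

S = 7.84 × 16.9^0.37
ln S = ln 7.84 + 0.37 × ln 16.9 = 2.0592 + 0.37 × 2.8273 = 3.1053
S = e^3.1053 ≈ 22.32

22 species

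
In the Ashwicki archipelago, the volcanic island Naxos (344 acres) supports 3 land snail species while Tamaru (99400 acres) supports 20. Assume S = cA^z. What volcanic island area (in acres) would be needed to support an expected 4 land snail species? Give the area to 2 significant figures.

z = ln(20/3) / ln(99400/344) = 1.8971 / 5.6663 = 0.3348
c = 3 / 344^0.3348 = 3 / 7.067 = 0.4245
A = (4/0.4245)^(1/0.3348) ⇒ ln A = ln(9.423)/0.3348 = 6.6999
A = e^6.6999 ≈ 812.3 acres

810 acres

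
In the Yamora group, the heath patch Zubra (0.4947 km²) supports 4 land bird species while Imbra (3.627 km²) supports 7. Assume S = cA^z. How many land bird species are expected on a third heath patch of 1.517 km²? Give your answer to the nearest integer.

z = ln(7/4) / ln(3.627/0.4947) = 0.5596 / 1.9922 = 0.2809
c = 4 / 0.4947^0.2809 = 4 / 0.8206 = 4.874
S₃ = 4.874 × 1.517^0.2809 = 4.874 × 1.124 ≈ 5.48

5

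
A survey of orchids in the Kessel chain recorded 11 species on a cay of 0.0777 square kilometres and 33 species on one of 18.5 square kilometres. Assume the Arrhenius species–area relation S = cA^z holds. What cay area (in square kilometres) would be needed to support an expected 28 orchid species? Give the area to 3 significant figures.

8.16 square kilometres

z = ln(33/11) / ln(18.5/0.0777) = 1.0986 / 5.4727 = 0.2007
c = 11 / 0.0777^0.2007 = 11 / 0.5988 = 18.37
A = (28/18.37)^(1/0.2007) ⇒ ln A = ln(1.524)/0.2007 = 2.0993
A = e^2.0993 ≈ 8.16 square kilometres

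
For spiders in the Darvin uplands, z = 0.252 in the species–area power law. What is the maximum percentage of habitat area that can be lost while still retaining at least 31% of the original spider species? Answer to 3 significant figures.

Need (A_new/A_old)^0.252 = 0.31, so A_new/A_old = 0.31^(1/0.252) = 0.31^3.968
ln(A_new/A_old) = ln 0.31 / 0.252 = -1.1712 / 0.252 = -4.6476
A_new/A_old = e^-4.6476 ≈ 0.009585
Fraction that can be lost = 1 − 0.009585 = 0.9904

99.0%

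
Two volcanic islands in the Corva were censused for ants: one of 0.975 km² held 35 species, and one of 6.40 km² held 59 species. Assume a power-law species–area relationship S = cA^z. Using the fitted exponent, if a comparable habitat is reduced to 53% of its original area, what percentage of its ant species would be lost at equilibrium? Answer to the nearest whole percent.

z = ln(59/35) / ln(6.4/0.975) = 0.5222 / 1.8816 = 0.2775
S_new/S_old = (A_new/A_old)^z = 0.53^0.2775 = exp(0.2775 × -0.6349) = 0.8385
Fraction lost = 1 − 0.8385 = 0.1615

16%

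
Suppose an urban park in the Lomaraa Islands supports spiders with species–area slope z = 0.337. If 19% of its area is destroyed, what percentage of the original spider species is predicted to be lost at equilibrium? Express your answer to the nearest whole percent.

S_new/S_old = (A_new/A_old)^z = 0.81^0.337
= exp(0.337 × ln 0.81) = exp(0.337 × -0.2107) = exp(-0.0710) ≈ 0.9314
Fraction lost = 1 − 0.9314 = 0.06855

7%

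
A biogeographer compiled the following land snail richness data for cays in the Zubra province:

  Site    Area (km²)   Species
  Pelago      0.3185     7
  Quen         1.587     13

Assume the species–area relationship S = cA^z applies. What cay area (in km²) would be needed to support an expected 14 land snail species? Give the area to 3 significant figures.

z = ln(13/7) / ln(1.587/0.3185) = 0.6190 / 1.6060 = 0.3855
c = 7 / 0.3185^0.3855 = 7 / 0.6434 = 10.88
A = (14/10.88)^(1/0.3855) ⇒ ln A = ln(1.287)/0.3855 = 0.6541
A = e^0.6541 ≈ 1.923 km²

1.92 km²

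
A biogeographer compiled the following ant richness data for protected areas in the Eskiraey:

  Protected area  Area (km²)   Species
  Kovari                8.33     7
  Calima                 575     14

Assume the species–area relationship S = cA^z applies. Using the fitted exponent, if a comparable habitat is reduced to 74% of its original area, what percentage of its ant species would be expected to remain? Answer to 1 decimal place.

95.2%

z = ln(14/7) / ln(575/8.33) = 0.6931 / 4.2345 = 0.1637
S_new/S_old = (A_new/A_old)^z = 0.74^0.1637 = exp(0.1637 × -0.3011) = 0.9519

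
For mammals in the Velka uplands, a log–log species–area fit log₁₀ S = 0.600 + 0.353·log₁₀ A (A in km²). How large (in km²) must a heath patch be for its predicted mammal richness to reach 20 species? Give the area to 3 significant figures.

96.8 km²

20 = 3.981 × A^0.353  ⇒  A^0.353 = 20/3.981 = 5.024
ln A = ln(5.024) / 0.353 = 1.6142 / 0.353 = 4.5728
A = e^4.5728 ≈ 96.81 km²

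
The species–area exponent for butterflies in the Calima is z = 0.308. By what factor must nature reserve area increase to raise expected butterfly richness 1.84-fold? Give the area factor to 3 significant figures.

7.24

(A₂/A₁)^0.308 = 1.84, so A₂/A₁ = 1.84^(1/0.308) = 1.84^3.247
ln(A₂/A₁) = ln 1.84 / 0.308 = 0.6098 / 0.308 = 1.9798
A₂/A₁ = e^1.9798 ≈ 7.241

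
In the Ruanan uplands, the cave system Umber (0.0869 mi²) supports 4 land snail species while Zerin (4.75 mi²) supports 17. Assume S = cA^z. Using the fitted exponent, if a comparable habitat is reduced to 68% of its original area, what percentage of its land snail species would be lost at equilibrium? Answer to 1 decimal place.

13.0%

z = ln(17/4) / ln(4.75/0.0869) = 1.4469 / 4.0011 = 0.3616
S_new/S_old = (A_new/A_old)^z = 0.68^0.3616 = exp(0.3616 × -0.3857) = 0.8698
Fraction lost = 1 − 0.8698 = 0.1302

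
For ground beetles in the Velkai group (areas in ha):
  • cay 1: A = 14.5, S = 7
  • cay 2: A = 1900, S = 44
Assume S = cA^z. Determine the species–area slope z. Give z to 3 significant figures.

Taking logs: ln S = ln c + z ln A, so z = (ln S₂ − ln S₁)/(ln A₂ − ln A₁).
z = ln(44/7) / ln(1900/14.5) = ln(6.286) / ln(131) = 1.8383 / 4.8755 = 0.3770

0.377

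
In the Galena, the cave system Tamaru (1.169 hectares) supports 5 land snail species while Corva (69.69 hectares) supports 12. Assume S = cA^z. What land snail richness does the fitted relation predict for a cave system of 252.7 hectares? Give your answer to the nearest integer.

z = ln(12/5) / ln(69.69/1.169) = 0.8755 / 4.0879 = 0.2142
c = 5 / 1.169^0.2142 = 5 / 1.034 = 4.836
S₃ = 4.836 × 252.7^0.2142 = 4.836 × 3.27 ≈ 15.81

16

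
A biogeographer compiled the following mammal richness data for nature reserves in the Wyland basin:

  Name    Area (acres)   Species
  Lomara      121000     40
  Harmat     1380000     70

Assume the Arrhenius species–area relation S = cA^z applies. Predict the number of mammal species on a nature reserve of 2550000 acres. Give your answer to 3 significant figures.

80.6

z = ln(70/40) / ln(1380000/121000) = 0.5596 / 2.4340 = 0.2299
c = 40 / 121000^0.2299 = 40 / 14.74 = 2.713
S₃ = 2.713 × 2550000^0.2299 = 2.713 × 29.71 ≈ 80.61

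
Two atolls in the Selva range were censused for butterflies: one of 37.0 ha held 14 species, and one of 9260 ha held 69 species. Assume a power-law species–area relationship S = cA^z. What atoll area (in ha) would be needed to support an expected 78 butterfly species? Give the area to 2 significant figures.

z = ln(69/14) / ln(9260/37) = 1.5950 / 5.5225 = 0.2888
c = 14 / 37^0.2888 = 14 / 2.838 = 4.934
A = (78/4.934)^(1/0.2888) ⇒ ln A = ln(15.81)/0.2888 = 9.5579
A = e^9.5579 ≈ 14157 ha

14000 ha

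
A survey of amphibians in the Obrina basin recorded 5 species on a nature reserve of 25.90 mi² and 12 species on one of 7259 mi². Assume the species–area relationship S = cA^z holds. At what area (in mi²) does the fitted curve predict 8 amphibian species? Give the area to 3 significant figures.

z = ln(12/5) / ln(7259/25.9) = 0.8755 / 5.6358 = 0.1553
c = 5 / 25.9^0.1553 = 5 / 1.658 = 3.016
A = (8/3.016)^(1/0.1553) ⇒ ln A = ln(2.653)/0.1553 = 6.2799
A = e^6.2799 ≈ 533.7 mi²

534 mi²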